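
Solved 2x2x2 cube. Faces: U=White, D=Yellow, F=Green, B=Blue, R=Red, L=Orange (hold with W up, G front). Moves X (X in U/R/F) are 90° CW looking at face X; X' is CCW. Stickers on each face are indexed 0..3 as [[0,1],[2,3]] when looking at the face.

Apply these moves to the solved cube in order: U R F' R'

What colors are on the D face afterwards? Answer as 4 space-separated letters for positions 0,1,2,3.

Answer: G Y Y G

Derivation:
After move 1 (U): U=WWWW F=RRGG R=BBRR B=OOBB L=GGOO
After move 2 (R): R=RBRB U=WRWG F=RYGY D=YBYO B=WOWB
After move 3 (F'): F=YYRG U=WRRR R=BBYB D=GOYO L=GGOW
After move 4 (R'): R=BBBY U=WWRW F=YRRR D=GYYG B=OOOB
Query: D face = GYYG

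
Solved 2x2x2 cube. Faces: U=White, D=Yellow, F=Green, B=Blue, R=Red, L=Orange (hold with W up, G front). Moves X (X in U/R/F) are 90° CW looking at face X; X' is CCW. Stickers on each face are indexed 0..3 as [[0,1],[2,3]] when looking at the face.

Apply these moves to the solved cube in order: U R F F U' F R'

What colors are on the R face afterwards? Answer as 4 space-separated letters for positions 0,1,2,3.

After move 1 (U): U=WWWW F=RRGG R=BBRR B=OOBB L=GGOO
After move 2 (R): R=RBRB U=WRWG F=RYGY D=YBYO B=WOWB
After move 3 (F): F=GRYY U=WROG R=WBGB D=RRYO L=GYOB
After move 4 (F): F=YGYR U=WRBY R=OBGB D=GWYO L=GROR
After move 5 (U'): U=RYWB F=GRYR R=YGGB B=OBWB L=WOOR
After move 6 (F): F=YGRR U=RYRO R=WGBB D=GYYO L=WGOW
After move 7 (R'): R=GBWB U=RWRO F=YYRO D=GGYR B=OBYB
Query: R face = GBWB

Answer: G B W B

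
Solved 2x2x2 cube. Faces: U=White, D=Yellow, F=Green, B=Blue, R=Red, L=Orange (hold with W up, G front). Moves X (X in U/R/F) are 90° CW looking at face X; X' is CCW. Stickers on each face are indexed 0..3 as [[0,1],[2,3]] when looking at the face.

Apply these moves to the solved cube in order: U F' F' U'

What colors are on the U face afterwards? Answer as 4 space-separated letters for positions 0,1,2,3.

Answer: W Y W Y

Derivation:
After move 1 (U): U=WWWW F=RRGG R=BBRR B=OOBB L=GGOO
After move 2 (F'): F=RGRG U=WWBR R=YBYR D=GOYY L=GWOW
After move 3 (F'): F=GGRR U=WWYY R=OBGR D=WWYY L=GROB
After move 4 (U'): U=WYWY F=GRRR R=GGGR B=OBBB L=OOOB
Query: U face = WYWY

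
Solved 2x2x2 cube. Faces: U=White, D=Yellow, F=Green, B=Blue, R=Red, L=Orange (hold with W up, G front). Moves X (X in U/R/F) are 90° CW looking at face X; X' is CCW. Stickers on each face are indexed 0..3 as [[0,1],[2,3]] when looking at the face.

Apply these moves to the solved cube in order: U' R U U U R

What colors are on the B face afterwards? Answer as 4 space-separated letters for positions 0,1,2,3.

After move 1 (U'): U=WWWW F=OOGG R=GGRR B=RRBB L=BBOO
After move 2 (R): R=RGRG U=WOWG F=OYGY D=YBYR B=WRWB
After move 3 (U): U=WWGO F=RGGY R=WRRG B=BBWB L=OYOO
After move 4 (U): U=GWOW F=WRGY R=BBRG B=OYWB L=RGOO
After move 5 (U): U=OGWW F=BBGY R=OYRG B=RGWB L=WROO
After move 6 (R): R=ROGY U=OBWY F=BBGR D=YWYR B=WGGB
Query: B face = WGGB

Answer: W G G B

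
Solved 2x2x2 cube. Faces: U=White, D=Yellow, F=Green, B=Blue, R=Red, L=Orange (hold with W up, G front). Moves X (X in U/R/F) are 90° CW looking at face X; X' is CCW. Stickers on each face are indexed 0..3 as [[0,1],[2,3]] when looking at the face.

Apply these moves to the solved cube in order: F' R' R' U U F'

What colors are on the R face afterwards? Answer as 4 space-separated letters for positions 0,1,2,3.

Answer: W W O Y

Derivation:
After move 1 (F'): F=GGGG U=WWRR R=YRYR D=OOYY L=OWOW
After move 2 (R'): R=RRYY U=WBRB F=GWGR D=OGYG B=YBOB
After move 3 (R'): R=RYRY U=WORY F=GBGB D=OWYR B=GBGB
After move 4 (U): U=RWYO F=RYGB R=GBRY B=OWGB L=GBOW
After move 5 (U): U=YROW F=GBGB R=OWRY B=GBGB L=RYOW
After move 6 (F'): F=BBGG U=YROR R=WWOY D=YWYR L=RWOO
Query: R face = WWOY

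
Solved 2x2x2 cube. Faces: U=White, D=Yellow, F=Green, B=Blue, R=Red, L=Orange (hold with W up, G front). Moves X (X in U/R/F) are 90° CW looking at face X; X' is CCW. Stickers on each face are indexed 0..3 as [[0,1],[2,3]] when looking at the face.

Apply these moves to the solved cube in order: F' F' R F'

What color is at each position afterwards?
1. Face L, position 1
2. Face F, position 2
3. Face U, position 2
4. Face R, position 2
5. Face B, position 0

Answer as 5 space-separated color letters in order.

After move 1 (F'): F=GGGG U=WWRR R=YRYR D=OOYY L=OWOW
After move 2 (F'): F=GGGG U=WWYY R=OROR D=WWYY L=OROR
After move 3 (R): R=OORR U=WGYG F=GWGY D=WBYB B=YBWB
After move 4 (F'): F=WYGG U=WGOR R=BOWR D=RRYB L=OGOY
Query 1: L[1] = G
Query 2: F[2] = G
Query 3: U[2] = O
Query 4: R[2] = W
Query 5: B[0] = Y

Answer: G G O W Y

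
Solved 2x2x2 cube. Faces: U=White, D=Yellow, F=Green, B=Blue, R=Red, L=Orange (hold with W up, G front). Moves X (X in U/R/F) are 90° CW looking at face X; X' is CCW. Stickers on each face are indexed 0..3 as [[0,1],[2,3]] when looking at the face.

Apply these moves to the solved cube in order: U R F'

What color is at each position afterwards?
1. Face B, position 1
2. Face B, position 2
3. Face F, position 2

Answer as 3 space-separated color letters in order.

Answer: O W R

Derivation:
After move 1 (U): U=WWWW F=RRGG R=BBRR B=OOBB L=GGOO
After move 2 (R): R=RBRB U=WRWG F=RYGY D=YBYO B=WOWB
After move 3 (F'): F=YYRG U=WRRR R=BBYB D=GOYO L=GGOW
Query 1: B[1] = O
Query 2: B[2] = W
Query 3: F[2] = R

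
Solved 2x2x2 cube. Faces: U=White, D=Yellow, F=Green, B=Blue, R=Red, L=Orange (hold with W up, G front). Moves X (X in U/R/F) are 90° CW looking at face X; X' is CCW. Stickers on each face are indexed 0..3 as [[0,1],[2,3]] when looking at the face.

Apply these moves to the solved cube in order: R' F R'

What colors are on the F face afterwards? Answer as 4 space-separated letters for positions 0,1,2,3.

Answer: G B W O

Derivation:
After move 1 (R'): R=RRRR U=WBWB F=GWGW D=YGYG B=YBYB
After move 2 (F): F=GGWW U=WBOO R=WRBR D=RRYG L=OYOG
After move 3 (R'): R=RRWB U=WYOY F=GBWO D=RGYW B=GBRB
Query: F face = GBWO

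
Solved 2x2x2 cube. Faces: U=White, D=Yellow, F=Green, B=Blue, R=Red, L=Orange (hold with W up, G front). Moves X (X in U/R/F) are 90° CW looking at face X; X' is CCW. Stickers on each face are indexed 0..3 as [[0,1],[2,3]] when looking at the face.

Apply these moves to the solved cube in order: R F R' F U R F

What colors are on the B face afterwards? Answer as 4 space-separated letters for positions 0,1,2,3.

Answer: W R W B

Derivation:
After move 1 (R): R=RRRR U=WGWG F=GYGY D=YBYB B=WBWB
After move 2 (F): F=GGYY U=WGOO R=WRGR D=RRYB L=OYOB
After move 3 (R'): R=RRWG U=WWOW F=GGYO D=RGYY B=BBRB
After move 4 (F): F=YGOG U=WWBY R=ORWG D=WRYY L=OROG
After move 5 (U): U=BWYW F=OROG R=BBWG B=ORRB L=YGOG
After move 6 (R): R=WBGB U=BRYG F=OROY D=WRYO B=WRWB
After move 7 (F): F=OOYR U=BRGG R=YBGB D=GWYO L=YWOR
Query: B face = WRWB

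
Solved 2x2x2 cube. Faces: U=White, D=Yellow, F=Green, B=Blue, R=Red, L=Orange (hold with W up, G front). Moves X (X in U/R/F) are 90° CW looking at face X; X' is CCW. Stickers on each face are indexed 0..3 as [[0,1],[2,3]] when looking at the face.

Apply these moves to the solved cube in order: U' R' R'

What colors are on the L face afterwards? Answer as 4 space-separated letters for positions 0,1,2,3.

Answer: B B O O

Derivation:
After move 1 (U'): U=WWWW F=OOGG R=GGRR B=RRBB L=BBOO
After move 2 (R'): R=GRGR U=WBWR F=OWGW D=YOYG B=YRYB
After move 3 (R'): R=RRGG U=WYWY F=OBGR D=YWYW B=GROB
Query: L face = BBOO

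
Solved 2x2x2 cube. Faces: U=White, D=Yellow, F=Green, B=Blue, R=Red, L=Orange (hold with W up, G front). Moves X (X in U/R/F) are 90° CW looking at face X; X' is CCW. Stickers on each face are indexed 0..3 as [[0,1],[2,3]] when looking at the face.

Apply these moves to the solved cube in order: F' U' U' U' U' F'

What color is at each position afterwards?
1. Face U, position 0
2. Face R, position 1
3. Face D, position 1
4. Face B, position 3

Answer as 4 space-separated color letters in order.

Answer: W R W B

Derivation:
After move 1 (F'): F=GGGG U=WWRR R=YRYR D=OOYY L=OWOW
After move 2 (U'): U=WRWR F=OWGG R=GGYR B=YRBB L=BBOW
After move 3 (U'): U=RRWW F=BBGG R=OWYR B=GGBB L=YROW
After move 4 (U'): U=RWRW F=YRGG R=BBYR B=OWBB L=GGOW
After move 5 (U'): U=WWRR F=GGGG R=YRYR B=BBBB L=OWOW
After move 6 (F'): F=GGGG U=WWYY R=OROR D=WWYY L=OROR
Query 1: U[0] = W
Query 2: R[1] = R
Query 3: D[1] = W
Query 4: B[3] = B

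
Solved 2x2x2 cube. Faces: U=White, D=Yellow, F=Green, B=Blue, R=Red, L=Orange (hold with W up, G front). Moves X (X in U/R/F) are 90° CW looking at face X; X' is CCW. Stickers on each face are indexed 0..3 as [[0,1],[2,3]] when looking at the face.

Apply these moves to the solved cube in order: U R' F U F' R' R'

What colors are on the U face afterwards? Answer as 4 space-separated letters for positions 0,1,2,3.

Answer: O R Y G

Derivation:
After move 1 (U): U=WWWW F=RRGG R=BBRR B=OOBB L=GGOO
After move 2 (R'): R=BRBR U=WBWO F=RWGW D=YRYG B=YOYB
After move 3 (F): F=GRWW U=WBOG R=WROR D=BBYG L=GYOR
After move 4 (U): U=OWGB F=WRWW R=YOOR B=GYYB L=GROR
After move 5 (F'): F=RWWW U=OWYO R=BOBR D=RRYG L=GBOG
After move 6 (R'): R=ORBB U=OYYG F=RWWO D=RWYW B=GYRB
After move 7 (R'): R=RBOB U=ORYG F=RYWG D=RWYO B=WYWB
Query: U face = ORYG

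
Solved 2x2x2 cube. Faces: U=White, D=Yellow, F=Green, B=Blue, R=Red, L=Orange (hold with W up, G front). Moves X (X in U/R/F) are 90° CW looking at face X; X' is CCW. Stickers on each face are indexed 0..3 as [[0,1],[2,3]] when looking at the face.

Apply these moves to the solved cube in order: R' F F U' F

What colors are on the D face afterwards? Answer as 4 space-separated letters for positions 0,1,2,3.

After move 1 (R'): R=RRRR U=WBWB F=GWGW D=YGYG B=YBYB
After move 2 (F): F=GGWW U=WBOO R=WRBR D=RRYG L=OYOG
After move 3 (F): F=WGWG U=WBGY R=OROR D=BWYG L=OROR
After move 4 (U'): U=BYWG F=ORWG R=WGOR B=ORYB L=YBOR
After move 5 (F): F=WOGR U=BYRB R=WGGR D=OWYG L=YBOW
Query: D face = OWYG

Answer: O W Y G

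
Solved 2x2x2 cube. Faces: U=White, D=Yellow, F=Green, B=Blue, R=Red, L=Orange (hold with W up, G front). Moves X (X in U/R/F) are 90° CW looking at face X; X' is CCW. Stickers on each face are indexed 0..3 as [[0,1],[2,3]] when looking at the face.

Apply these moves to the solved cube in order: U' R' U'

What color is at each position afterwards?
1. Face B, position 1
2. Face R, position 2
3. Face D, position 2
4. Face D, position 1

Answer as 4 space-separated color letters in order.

Answer: R G Y O

Derivation:
After move 1 (U'): U=WWWW F=OOGG R=GGRR B=RRBB L=BBOO
After move 2 (R'): R=GRGR U=WBWR F=OWGW D=YOYG B=YRYB
After move 3 (U'): U=BRWW F=BBGW R=OWGR B=GRYB L=YROO
Query 1: B[1] = R
Query 2: R[2] = G
Query 3: D[2] = Y
Query 4: D[1] = O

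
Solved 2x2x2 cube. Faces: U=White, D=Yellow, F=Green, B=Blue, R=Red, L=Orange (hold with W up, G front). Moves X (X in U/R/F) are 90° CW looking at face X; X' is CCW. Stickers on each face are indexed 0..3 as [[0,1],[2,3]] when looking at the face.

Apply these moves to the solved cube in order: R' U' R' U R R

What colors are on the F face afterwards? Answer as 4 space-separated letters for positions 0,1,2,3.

Answer: W G G Y

Derivation:
After move 1 (R'): R=RRRR U=WBWB F=GWGW D=YGYG B=YBYB
After move 2 (U'): U=BBWW F=OOGW R=GWRR B=RRYB L=YBOO
After move 3 (R'): R=WRGR U=BYWR F=OBGW D=YOYW B=GRGB
After move 4 (U): U=WBRY F=WRGW R=GRGR B=YBGB L=OBOO
After move 5 (R): R=GGRR U=WRRW F=WOGW D=YGYY B=YBBB
After move 6 (R): R=RGRG U=WORW F=WGGY D=YBYY B=WBRB
Query: F face = WGGY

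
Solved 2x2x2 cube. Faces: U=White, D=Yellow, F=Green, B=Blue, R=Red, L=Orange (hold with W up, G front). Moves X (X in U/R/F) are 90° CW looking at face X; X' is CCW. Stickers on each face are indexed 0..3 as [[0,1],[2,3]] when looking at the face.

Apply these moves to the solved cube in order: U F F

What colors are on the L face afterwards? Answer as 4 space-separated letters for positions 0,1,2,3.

After move 1 (U): U=WWWW F=RRGG R=BBRR B=OOBB L=GGOO
After move 2 (F): F=GRGR U=WWOG R=WBWR D=RBYY L=GYOY
After move 3 (F): F=GGRR U=WWYY R=OBGR D=WWYY L=GROB
Query: L face = GROB

Answer: G R O B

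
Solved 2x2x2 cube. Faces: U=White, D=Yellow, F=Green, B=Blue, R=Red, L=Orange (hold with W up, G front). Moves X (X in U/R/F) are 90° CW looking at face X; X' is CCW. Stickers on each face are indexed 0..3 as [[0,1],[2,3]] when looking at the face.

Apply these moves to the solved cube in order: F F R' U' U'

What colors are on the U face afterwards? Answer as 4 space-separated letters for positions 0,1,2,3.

Answer: B Y B W

Derivation:
After move 1 (F): F=GGGG U=WWOO R=WRWR D=RRYY L=OYOY
After move 2 (F): F=GGGG U=WWYY R=OROR D=WWYY L=OROR
After move 3 (R'): R=RROO U=WBYB F=GWGY D=WGYG B=YBWB
After move 4 (U'): U=BBWY F=ORGY R=GWOO B=RRWB L=YBOR
After move 5 (U'): U=BYBW F=YBGY R=OROO B=GWWB L=RROR
Query: U face = BYBW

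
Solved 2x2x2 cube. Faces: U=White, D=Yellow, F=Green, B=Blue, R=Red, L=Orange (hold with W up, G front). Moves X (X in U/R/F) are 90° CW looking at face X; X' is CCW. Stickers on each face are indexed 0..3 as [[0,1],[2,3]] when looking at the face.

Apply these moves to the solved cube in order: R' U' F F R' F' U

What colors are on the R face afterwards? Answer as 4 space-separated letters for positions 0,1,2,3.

Answer: G R W B

Derivation:
After move 1 (R'): R=RRRR U=WBWB F=GWGW D=YGYG B=YBYB
After move 2 (U'): U=BBWW F=OOGW R=GWRR B=RRYB L=YBOO
After move 3 (F): F=GOWO U=BBOB R=WWWR D=RGYG L=YYOG
After move 4 (F): F=WGOO U=BBGY R=OWBR D=WWYG L=YROG
After move 5 (R'): R=WROB U=BYGR F=WBOY D=WGYO B=GRWB
After move 6 (F'): F=BYWO U=BYWO R=GRWB D=RGYO L=YROG
After move 7 (U): U=WBOY F=GRWO R=GRWB B=YRWB L=BYOG
Query: R face = GRWB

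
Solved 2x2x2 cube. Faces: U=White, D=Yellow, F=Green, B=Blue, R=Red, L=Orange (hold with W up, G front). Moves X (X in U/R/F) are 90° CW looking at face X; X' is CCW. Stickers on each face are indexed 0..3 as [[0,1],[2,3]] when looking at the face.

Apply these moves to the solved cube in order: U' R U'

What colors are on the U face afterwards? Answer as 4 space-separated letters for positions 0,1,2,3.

Answer: O G W W

Derivation:
After move 1 (U'): U=WWWW F=OOGG R=GGRR B=RRBB L=BBOO
After move 2 (R): R=RGRG U=WOWG F=OYGY D=YBYR B=WRWB
After move 3 (U'): U=OGWW F=BBGY R=OYRG B=RGWB L=WROO
Query: U face = OGWW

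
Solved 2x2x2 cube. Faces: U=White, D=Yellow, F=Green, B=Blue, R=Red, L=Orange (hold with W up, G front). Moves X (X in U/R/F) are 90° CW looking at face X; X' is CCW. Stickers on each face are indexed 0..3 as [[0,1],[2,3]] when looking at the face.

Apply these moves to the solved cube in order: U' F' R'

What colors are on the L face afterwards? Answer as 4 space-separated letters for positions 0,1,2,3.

After move 1 (U'): U=WWWW F=OOGG R=GGRR B=RRBB L=BBOO
After move 2 (F'): F=OGOG U=WWGR R=YGYR D=BOYY L=BWOW
After move 3 (R'): R=GRYY U=WBGR F=OWOR D=BGYG B=YROB
Query: L face = BWOW

Answer: B W O W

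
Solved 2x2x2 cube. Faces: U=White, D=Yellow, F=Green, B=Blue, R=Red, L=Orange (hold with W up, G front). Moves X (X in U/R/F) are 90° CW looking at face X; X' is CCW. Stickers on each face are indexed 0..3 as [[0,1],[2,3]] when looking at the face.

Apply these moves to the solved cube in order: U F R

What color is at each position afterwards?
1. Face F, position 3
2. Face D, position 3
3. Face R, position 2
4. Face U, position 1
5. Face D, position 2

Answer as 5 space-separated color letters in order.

After move 1 (U): U=WWWW F=RRGG R=BBRR B=OOBB L=GGOO
After move 2 (F): F=GRGR U=WWOG R=WBWR D=RBYY L=GYOY
After move 3 (R): R=WWRB U=WROR F=GBGY D=RBYO B=GOWB
Query 1: F[3] = Y
Query 2: D[3] = O
Query 3: R[2] = R
Query 4: U[1] = R
Query 5: D[2] = Y

Answer: Y O R R Y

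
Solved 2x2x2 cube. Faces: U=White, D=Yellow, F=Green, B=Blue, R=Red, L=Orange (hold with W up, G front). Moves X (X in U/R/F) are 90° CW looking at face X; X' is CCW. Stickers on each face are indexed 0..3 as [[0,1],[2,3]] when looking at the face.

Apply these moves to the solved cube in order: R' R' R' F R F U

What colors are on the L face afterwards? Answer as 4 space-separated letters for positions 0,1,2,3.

After move 1 (R'): R=RRRR U=WBWB F=GWGW D=YGYG B=YBYB
After move 2 (R'): R=RRRR U=WYWY F=GBGB D=YWYW B=GBGB
After move 3 (R'): R=RRRR U=WGWG F=GYGY D=YBYB B=WBWB
After move 4 (F): F=GGYY U=WGOO R=WRGR D=RRYB L=OYOB
After move 5 (R): R=GWRR U=WGOY F=GRYB D=RWYW B=OBGB
After move 6 (F): F=YGBR U=WGBY R=OWYR D=RGYW L=OROW
After move 7 (U): U=BWYG F=OWBR R=OBYR B=ORGB L=YGOW
Query: L face = YGOW

Answer: Y G O W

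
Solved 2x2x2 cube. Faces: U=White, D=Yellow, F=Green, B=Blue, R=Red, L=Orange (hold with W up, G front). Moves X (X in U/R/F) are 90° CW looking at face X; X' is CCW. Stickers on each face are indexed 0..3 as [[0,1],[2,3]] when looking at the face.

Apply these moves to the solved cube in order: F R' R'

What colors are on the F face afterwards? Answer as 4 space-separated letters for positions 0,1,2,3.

Answer: G B G B

Derivation:
After move 1 (F): F=GGGG U=WWOO R=WRWR D=RRYY L=OYOY
After move 2 (R'): R=RRWW U=WBOB F=GWGO D=RGYG B=YBRB
After move 3 (R'): R=RWRW U=WROY F=GBGB D=RWYO B=GBGB
Query: F face = GBGB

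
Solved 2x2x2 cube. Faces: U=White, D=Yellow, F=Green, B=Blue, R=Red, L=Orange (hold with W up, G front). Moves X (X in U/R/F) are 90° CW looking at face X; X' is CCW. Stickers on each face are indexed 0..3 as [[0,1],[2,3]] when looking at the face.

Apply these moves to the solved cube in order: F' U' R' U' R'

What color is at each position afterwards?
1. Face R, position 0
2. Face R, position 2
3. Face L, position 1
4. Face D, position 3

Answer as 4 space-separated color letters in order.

After move 1 (F'): F=GGGG U=WWRR R=YRYR D=OOYY L=OWOW
After move 2 (U'): U=WRWR F=OWGG R=GGYR B=YRBB L=BBOW
After move 3 (R'): R=GRGY U=WBWY F=ORGR D=OWYG B=YROB
After move 4 (U'): U=BYWW F=BBGR R=ORGY B=GROB L=YROW
After move 5 (R'): R=RYOG U=BOWG F=BYGW D=OBYR B=GRWB
Query 1: R[0] = R
Query 2: R[2] = O
Query 3: L[1] = R
Query 4: D[3] = R

Answer: R O R R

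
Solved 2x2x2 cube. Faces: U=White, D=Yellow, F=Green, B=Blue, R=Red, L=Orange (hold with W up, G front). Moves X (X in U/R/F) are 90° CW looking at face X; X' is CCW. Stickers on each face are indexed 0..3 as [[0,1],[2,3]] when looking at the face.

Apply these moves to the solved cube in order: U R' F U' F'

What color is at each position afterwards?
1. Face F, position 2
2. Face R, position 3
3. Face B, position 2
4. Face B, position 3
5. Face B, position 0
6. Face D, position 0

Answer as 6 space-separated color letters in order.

Answer: G R Y B W O

Derivation:
After move 1 (U): U=WWWW F=RRGG R=BBRR B=OOBB L=GGOO
After move 2 (R'): R=BRBR U=WBWO F=RWGW D=YRYG B=YOYB
After move 3 (F): F=GRWW U=WBOG R=WROR D=BBYG L=GYOR
After move 4 (U'): U=BGWO F=GYWW R=GROR B=WRYB L=YOOR
After move 5 (F'): F=YWGW U=BGGO R=BRBR D=ORYG L=YOOW
Query 1: F[2] = G
Query 2: R[3] = R
Query 3: B[2] = Y
Query 4: B[3] = B
Query 5: B[0] = W
Query 6: D[0] = O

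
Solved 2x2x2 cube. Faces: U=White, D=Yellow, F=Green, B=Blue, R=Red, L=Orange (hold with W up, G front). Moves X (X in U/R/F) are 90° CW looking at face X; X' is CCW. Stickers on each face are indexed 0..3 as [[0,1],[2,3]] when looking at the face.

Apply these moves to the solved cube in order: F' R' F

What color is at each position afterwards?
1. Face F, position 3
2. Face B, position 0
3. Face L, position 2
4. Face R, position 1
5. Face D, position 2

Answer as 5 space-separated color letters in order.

Answer: W Y O R Y

Derivation:
After move 1 (F'): F=GGGG U=WWRR R=YRYR D=OOYY L=OWOW
After move 2 (R'): R=RRYY U=WBRB F=GWGR D=OGYG B=YBOB
After move 3 (F): F=GGRW U=WBWW R=RRBY D=YRYG L=OOOG
Query 1: F[3] = W
Query 2: B[0] = Y
Query 3: L[2] = O
Query 4: R[1] = R
Query 5: D[2] = Y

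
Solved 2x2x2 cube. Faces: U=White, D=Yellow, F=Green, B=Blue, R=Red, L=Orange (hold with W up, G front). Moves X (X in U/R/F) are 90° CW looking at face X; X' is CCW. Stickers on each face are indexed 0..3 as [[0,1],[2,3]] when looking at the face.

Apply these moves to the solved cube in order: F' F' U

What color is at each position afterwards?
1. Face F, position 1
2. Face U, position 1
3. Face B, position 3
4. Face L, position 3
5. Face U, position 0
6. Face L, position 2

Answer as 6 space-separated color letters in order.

After move 1 (F'): F=GGGG U=WWRR R=YRYR D=OOYY L=OWOW
After move 2 (F'): F=GGGG U=WWYY R=OROR D=WWYY L=OROR
After move 3 (U): U=YWYW F=ORGG R=BBOR B=ORBB L=GGOR
Query 1: F[1] = R
Query 2: U[1] = W
Query 3: B[3] = B
Query 4: L[3] = R
Query 5: U[0] = Y
Query 6: L[2] = O

Answer: R W B R Y O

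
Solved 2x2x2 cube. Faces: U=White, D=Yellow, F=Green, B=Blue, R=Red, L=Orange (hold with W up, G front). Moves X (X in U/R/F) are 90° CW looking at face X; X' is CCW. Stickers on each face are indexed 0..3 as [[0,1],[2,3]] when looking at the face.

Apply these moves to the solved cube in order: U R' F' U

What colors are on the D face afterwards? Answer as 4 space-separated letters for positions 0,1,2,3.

After move 1 (U): U=WWWW F=RRGG R=BBRR B=OOBB L=GGOO
After move 2 (R'): R=BRBR U=WBWO F=RWGW D=YRYG B=YOYB
After move 3 (F'): F=WWRG U=WBBB R=RRYR D=GOYG L=GOOW
After move 4 (U): U=BWBB F=RRRG R=YOYR B=GOYB L=WWOW
Query: D face = GOYG

Answer: G O Y G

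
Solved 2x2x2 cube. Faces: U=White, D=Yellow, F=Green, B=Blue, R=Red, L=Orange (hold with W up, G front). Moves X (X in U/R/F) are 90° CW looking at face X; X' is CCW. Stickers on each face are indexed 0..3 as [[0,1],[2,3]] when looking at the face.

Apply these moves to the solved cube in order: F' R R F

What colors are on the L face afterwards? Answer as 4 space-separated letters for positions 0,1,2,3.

Answer: O O O W

Derivation:
After move 1 (F'): F=GGGG U=WWRR R=YRYR D=OOYY L=OWOW
After move 2 (R): R=YYRR U=WGRG F=GOGY D=OBYB B=RBWB
After move 3 (R): R=RYRY U=WORY F=GBGB D=OWYR B=GBGB
After move 4 (F): F=GGBB U=WOWW R=RYYY D=RRYR L=OOOW
Query: L face = OOOW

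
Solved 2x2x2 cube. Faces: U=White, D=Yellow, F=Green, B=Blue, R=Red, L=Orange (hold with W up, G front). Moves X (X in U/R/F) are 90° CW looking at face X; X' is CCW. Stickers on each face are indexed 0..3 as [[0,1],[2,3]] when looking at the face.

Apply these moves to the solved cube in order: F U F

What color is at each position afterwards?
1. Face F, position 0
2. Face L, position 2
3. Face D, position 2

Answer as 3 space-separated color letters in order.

Answer: G O Y

Derivation:
After move 1 (F): F=GGGG U=WWOO R=WRWR D=RRYY L=OYOY
After move 2 (U): U=OWOW F=WRGG R=BBWR B=OYBB L=GGOY
After move 3 (F): F=GWGR U=OWYG R=OBWR D=WBYY L=GROR
Query 1: F[0] = G
Query 2: L[2] = O
Query 3: D[2] = Y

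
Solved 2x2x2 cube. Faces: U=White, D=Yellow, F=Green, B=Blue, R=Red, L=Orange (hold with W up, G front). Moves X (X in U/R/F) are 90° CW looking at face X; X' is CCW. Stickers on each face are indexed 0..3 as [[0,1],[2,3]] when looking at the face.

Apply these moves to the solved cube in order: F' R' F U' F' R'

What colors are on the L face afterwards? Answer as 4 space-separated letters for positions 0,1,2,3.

Answer: Y W O W

Derivation:
After move 1 (F'): F=GGGG U=WWRR R=YRYR D=OOYY L=OWOW
After move 2 (R'): R=RRYY U=WBRB F=GWGR D=OGYG B=YBOB
After move 3 (F): F=GGRW U=WBWW R=RRBY D=YRYG L=OOOG
After move 4 (U'): U=BWWW F=OORW R=GGBY B=RROB L=YBOG
After move 5 (F'): F=OWOR U=BWGB R=RGYY D=BGYG L=YWOW
After move 6 (R'): R=GYRY U=BOGR F=OWOB D=BWYR B=GRGB
Query: L face = YWOW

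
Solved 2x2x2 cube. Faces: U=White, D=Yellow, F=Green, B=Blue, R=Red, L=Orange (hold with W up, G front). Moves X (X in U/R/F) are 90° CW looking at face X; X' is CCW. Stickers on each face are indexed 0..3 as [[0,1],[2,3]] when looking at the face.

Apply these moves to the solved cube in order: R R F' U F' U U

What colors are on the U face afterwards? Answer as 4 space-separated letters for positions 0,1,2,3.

After move 1 (R): R=RRRR U=WGWG F=GYGY D=YBYB B=WBWB
After move 2 (R): R=RRRR U=WYWY F=GBGB D=YWYW B=GBGB
After move 3 (F'): F=BBGG U=WYRR R=WRYR D=OOYW L=OYOW
After move 4 (U): U=RWRY F=WRGG R=GBYR B=OYGB L=BBOW
After move 5 (F'): F=RGWG U=RWGY R=OBOR D=BWYW L=BYOR
After move 6 (U): U=GRYW F=OBWG R=OYOR B=BYGB L=RGOR
After move 7 (U): U=YGWR F=OYWG R=BYOR B=RGGB L=OBOR
Query: U face = YGWR

Answer: Y G W R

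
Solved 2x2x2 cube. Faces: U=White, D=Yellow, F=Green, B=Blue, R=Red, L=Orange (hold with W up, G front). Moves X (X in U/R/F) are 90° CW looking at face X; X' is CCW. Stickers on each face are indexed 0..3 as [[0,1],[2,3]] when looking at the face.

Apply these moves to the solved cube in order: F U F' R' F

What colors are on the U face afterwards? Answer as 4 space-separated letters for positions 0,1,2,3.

Answer: O B O W

Derivation:
After move 1 (F): F=GGGG U=WWOO R=WRWR D=RRYY L=OYOY
After move 2 (U): U=OWOW F=WRGG R=BBWR B=OYBB L=GGOY
After move 3 (F'): F=RGWG U=OWBW R=RBRR D=GYYY L=GWOO
After move 4 (R'): R=BRRR U=OBBO F=RWWW D=GGYG B=YYYB
After move 5 (F): F=WRWW U=OBOW R=BROR D=RBYG L=GGOG
Query: U face = OBOW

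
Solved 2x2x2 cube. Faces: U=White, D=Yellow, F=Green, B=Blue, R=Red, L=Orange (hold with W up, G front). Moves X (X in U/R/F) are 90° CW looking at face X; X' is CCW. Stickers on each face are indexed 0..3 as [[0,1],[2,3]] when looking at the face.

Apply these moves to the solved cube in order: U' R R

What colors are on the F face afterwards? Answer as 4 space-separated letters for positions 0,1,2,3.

Answer: O B G R

Derivation:
After move 1 (U'): U=WWWW F=OOGG R=GGRR B=RRBB L=BBOO
After move 2 (R): R=RGRG U=WOWG F=OYGY D=YBYR B=WRWB
After move 3 (R): R=RRGG U=WYWY F=OBGR D=YWYW B=GROB
Query: F face = OBGR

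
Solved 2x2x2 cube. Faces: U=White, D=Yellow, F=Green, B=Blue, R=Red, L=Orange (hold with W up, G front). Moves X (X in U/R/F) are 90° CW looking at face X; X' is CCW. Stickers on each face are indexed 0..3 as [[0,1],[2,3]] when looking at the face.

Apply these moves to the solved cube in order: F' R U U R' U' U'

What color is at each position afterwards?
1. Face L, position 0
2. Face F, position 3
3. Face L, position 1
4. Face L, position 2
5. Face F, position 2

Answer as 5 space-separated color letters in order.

Answer: W W R O G

Derivation:
After move 1 (F'): F=GGGG U=WWRR R=YRYR D=OOYY L=OWOW
After move 2 (R): R=YYRR U=WGRG F=GOGY D=OBYB B=RBWB
After move 3 (U): U=RWGG F=YYGY R=RBRR B=OWWB L=GOOW
After move 4 (U): U=GRGW F=RBGY R=OWRR B=GOWB L=YYOW
After move 5 (R'): R=WROR U=GWGG F=RRGW D=OBYY B=BOBB
After move 6 (U'): U=WGGG F=YYGW R=RROR B=WRBB L=BOOW
After move 7 (U'): U=GGWG F=BOGW R=YYOR B=RRBB L=WROW
Query 1: L[0] = W
Query 2: F[3] = W
Query 3: L[1] = R
Query 4: L[2] = O
Query 5: F[2] = G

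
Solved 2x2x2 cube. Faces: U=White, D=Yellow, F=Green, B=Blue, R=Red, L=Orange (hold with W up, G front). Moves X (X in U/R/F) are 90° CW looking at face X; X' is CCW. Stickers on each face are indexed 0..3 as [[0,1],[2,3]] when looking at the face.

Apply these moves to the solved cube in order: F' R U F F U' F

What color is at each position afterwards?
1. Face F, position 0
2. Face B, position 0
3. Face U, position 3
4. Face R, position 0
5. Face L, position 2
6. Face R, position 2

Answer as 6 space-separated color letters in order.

After move 1 (F'): F=GGGG U=WWRR R=YRYR D=OOYY L=OWOW
After move 2 (R): R=YYRR U=WGRG F=GOGY D=OBYB B=RBWB
After move 3 (U): U=RWGG F=YYGY R=RBRR B=OWWB L=GOOW
After move 4 (F): F=GYYY U=RWWO R=GBGR D=RRYB L=GOOB
After move 5 (F): F=YGYY U=RWBO R=WBOR D=GGYB L=GROR
After move 6 (U'): U=WORB F=GRYY R=YGOR B=WBWB L=OWOR
After move 7 (F): F=YGYR U=WORW R=RGBR D=OYYB L=OGOG
Query 1: F[0] = Y
Query 2: B[0] = W
Query 3: U[3] = W
Query 4: R[0] = R
Query 5: L[2] = O
Query 6: R[2] = B

Answer: Y W W R O B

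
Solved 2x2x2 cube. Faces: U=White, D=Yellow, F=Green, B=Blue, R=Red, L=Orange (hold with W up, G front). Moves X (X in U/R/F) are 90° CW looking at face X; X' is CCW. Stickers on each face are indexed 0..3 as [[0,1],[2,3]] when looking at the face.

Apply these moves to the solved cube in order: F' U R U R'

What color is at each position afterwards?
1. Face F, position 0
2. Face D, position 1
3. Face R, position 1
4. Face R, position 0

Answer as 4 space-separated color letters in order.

Answer: Y B B W

Derivation:
After move 1 (F'): F=GGGG U=WWRR R=YRYR D=OOYY L=OWOW
After move 2 (U): U=RWRW F=YRGG R=BBYR B=OWBB L=GGOW
After move 3 (R): R=YBRB U=RRRG F=YOGY D=OBYO B=WWWB
After move 4 (U): U=RRGR F=YBGY R=WWRB B=GGWB L=YOOW
After move 5 (R'): R=WBWR U=RWGG F=YRGR D=OBYY B=OGBB
Query 1: F[0] = Y
Query 2: D[1] = B
Query 3: R[1] = B
Query 4: R[0] = W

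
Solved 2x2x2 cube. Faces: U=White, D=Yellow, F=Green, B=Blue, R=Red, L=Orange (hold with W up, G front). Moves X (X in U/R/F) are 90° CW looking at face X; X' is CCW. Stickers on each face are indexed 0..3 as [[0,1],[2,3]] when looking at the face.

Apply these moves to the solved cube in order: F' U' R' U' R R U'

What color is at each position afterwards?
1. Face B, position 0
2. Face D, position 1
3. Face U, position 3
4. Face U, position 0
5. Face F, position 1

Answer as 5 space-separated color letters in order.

Answer: Y Y W W R

Derivation:
After move 1 (F'): F=GGGG U=WWRR R=YRYR D=OOYY L=OWOW
After move 2 (U'): U=WRWR F=OWGG R=GGYR B=YRBB L=BBOW
After move 3 (R'): R=GRGY U=WBWY F=ORGR D=OWYG B=YROB
After move 4 (U'): U=BYWW F=BBGR R=ORGY B=GROB L=YROW
After move 5 (R): R=GOYR U=BBWR F=BWGG D=OOYG B=WRYB
After move 6 (R): R=YGRO U=BWWG F=BOGG D=OYYW B=RRBB
After move 7 (U'): U=WGBW F=YRGG R=BORO B=YGBB L=RROW
Query 1: B[0] = Y
Query 2: D[1] = Y
Query 3: U[3] = W
Query 4: U[0] = W
Query 5: F[1] = R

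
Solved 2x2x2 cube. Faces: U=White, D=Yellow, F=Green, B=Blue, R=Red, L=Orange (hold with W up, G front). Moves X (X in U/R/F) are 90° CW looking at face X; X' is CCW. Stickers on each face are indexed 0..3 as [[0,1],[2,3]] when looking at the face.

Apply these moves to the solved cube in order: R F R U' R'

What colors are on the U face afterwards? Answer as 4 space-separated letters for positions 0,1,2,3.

After move 1 (R): R=RRRR U=WGWG F=GYGY D=YBYB B=WBWB
After move 2 (F): F=GGYY U=WGOO R=WRGR D=RRYB L=OYOB
After move 3 (R): R=GWRR U=WGOY F=GRYB D=RWYW B=OBGB
After move 4 (U'): U=GYWO F=OYYB R=GRRR B=GWGB L=OBOB
After move 5 (R'): R=RRGR U=GGWG F=OYYO D=RYYB B=WWWB
Query: U face = GGWG

Answer: G G W G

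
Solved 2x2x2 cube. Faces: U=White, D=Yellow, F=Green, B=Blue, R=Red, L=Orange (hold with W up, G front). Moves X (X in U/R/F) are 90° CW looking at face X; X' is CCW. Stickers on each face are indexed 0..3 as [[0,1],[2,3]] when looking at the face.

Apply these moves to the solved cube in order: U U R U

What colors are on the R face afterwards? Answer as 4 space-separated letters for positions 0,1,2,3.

Answer: W G R O

Derivation:
After move 1 (U): U=WWWW F=RRGG R=BBRR B=OOBB L=GGOO
After move 2 (U): U=WWWW F=BBGG R=OORR B=GGBB L=RROO
After move 3 (R): R=RORO U=WBWG F=BYGY D=YBYG B=WGWB
After move 4 (U): U=WWGB F=ROGY R=WGRO B=RRWB L=BYOO
Query: R face = WGRO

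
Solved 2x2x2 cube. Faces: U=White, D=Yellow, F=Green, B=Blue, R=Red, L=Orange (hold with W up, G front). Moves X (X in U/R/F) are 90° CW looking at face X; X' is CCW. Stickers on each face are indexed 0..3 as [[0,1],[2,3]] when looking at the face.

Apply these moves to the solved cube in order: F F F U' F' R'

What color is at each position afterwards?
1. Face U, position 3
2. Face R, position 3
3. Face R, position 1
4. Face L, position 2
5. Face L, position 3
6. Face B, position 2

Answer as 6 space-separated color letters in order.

Answer: Y O R O W W

Derivation:
After move 1 (F): F=GGGG U=WWOO R=WRWR D=RRYY L=OYOY
After move 2 (F): F=GGGG U=WWYY R=OROR D=WWYY L=OROR
After move 3 (F): F=GGGG U=WWRR R=YRYR D=OOYY L=OWOW
After move 4 (U'): U=WRWR F=OWGG R=GGYR B=YRBB L=BBOW
After move 5 (F'): F=WGOG U=WRGY R=OGOR D=BWYY L=BROW
After move 6 (R'): R=GROO U=WBGY F=WROY D=BGYG B=YRWB
Query 1: U[3] = Y
Query 2: R[3] = O
Query 3: R[1] = R
Query 4: L[2] = O
Query 5: L[3] = W
Query 6: B[2] = W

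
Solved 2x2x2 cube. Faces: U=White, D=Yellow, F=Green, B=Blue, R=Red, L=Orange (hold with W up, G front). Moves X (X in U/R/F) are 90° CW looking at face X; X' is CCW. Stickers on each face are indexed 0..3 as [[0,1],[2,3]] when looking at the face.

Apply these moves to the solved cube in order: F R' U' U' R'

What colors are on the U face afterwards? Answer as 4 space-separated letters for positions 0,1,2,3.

After move 1 (F): F=GGGG U=WWOO R=WRWR D=RRYY L=OYOY
After move 2 (R'): R=RRWW U=WBOB F=GWGO D=RGYG B=YBRB
After move 3 (U'): U=BBWO F=OYGO R=GWWW B=RRRB L=YBOY
After move 4 (U'): U=BOBW F=YBGO R=OYWW B=GWRB L=RROY
After move 5 (R'): R=YWOW U=BRBG F=YOGW D=RBYO B=GWGB
Query: U face = BRBG

Answer: B R B G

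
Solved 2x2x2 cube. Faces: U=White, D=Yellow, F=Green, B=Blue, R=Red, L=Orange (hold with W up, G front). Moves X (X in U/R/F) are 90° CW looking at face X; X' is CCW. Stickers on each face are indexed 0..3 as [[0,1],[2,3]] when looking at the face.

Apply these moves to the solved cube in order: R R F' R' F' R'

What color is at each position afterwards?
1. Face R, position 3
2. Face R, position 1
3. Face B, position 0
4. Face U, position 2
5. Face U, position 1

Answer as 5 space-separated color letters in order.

Answer: O Y G R O

Derivation:
After move 1 (R): R=RRRR U=WGWG F=GYGY D=YBYB B=WBWB
After move 2 (R): R=RRRR U=WYWY F=GBGB D=YWYW B=GBGB
After move 3 (F'): F=BBGG U=WYRR R=WRYR D=OOYW L=OYOW
After move 4 (R'): R=RRWY U=WGRG F=BYGR D=OBYG B=WBOB
After move 5 (F'): F=YRBG U=WGRW R=BROY D=YWYG L=OGOR
After move 6 (R'): R=RYBO U=WORW F=YGBW D=YRYG B=GBWB
Query 1: R[3] = O
Query 2: R[1] = Y
Query 3: B[0] = G
Query 4: U[2] = R
Query 5: U[1] = O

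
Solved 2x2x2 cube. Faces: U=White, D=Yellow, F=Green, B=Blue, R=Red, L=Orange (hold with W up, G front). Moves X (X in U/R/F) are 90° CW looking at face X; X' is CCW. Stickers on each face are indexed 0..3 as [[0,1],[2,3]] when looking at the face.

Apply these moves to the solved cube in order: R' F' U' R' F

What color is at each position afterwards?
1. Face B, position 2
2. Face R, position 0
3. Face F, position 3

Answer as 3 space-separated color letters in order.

After move 1 (R'): R=RRRR U=WBWB F=GWGW D=YGYG B=YBYB
After move 2 (F'): F=WWGG U=WBRR R=GRYR D=OOYG L=OBOW
After move 3 (U'): U=BRWR F=OBGG R=WWYR B=GRYB L=YBOW
After move 4 (R'): R=WRWY U=BYWG F=ORGR D=OBYG B=GROB
After move 5 (F): F=GORR U=BYWB R=WRGY D=WWYG L=YOOB
Query 1: B[2] = O
Query 2: R[0] = W
Query 3: F[3] = R

Answer: O W R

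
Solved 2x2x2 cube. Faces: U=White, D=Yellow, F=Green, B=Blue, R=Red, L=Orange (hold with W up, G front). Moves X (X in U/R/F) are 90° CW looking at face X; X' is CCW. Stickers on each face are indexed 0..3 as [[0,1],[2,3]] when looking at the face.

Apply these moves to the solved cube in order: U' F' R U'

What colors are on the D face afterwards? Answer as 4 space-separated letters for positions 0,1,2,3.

After move 1 (U'): U=WWWW F=OOGG R=GGRR B=RRBB L=BBOO
After move 2 (F'): F=OGOG U=WWGR R=YGYR D=BOYY L=BWOW
After move 3 (R): R=YYRG U=WGGG F=OOOY D=BBYR B=RRWB
After move 4 (U'): U=GGWG F=BWOY R=OORG B=YYWB L=RROW
Query: D face = BBYR

Answer: B B Y R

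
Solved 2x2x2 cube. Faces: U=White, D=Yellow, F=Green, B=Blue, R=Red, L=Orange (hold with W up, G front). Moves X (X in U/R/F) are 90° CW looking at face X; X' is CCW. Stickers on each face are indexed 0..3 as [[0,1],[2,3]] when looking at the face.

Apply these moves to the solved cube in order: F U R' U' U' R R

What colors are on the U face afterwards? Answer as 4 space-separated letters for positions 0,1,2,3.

After move 1 (F): F=GGGG U=WWOO R=WRWR D=RRYY L=OYOY
After move 2 (U): U=OWOW F=WRGG R=BBWR B=OYBB L=GGOY
After move 3 (R'): R=BRBW U=OBOO F=WWGW D=RRYG B=YYRB
After move 4 (U'): U=BOOO F=GGGW R=WWBW B=BRRB L=YYOY
After move 5 (U'): U=OOBO F=YYGW R=GGBW B=WWRB L=BROY
After move 6 (R): R=BGWG U=OYBW F=YRGG D=RRYW B=OWOB
After move 7 (R): R=WBGG U=ORBG F=YRGW D=ROYO B=WWYB
Query: U face = ORBG

Answer: O R B G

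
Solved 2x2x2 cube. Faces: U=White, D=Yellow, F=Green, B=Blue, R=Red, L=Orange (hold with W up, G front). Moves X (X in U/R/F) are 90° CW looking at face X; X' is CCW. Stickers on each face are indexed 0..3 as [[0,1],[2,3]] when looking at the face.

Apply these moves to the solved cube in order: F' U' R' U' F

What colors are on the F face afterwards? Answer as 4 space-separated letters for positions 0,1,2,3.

Answer: G B R B

Derivation:
After move 1 (F'): F=GGGG U=WWRR R=YRYR D=OOYY L=OWOW
After move 2 (U'): U=WRWR F=OWGG R=GGYR B=YRBB L=BBOW
After move 3 (R'): R=GRGY U=WBWY F=ORGR D=OWYG B=YROB
After move 4 (U'): U=BYWW F=BBGR R=ORGY B=GROB L=YROW
After move 5 (F): F=GBRB U=BYWR R=WRWY D=GOYG L=YOOW
Query: F face = GBRB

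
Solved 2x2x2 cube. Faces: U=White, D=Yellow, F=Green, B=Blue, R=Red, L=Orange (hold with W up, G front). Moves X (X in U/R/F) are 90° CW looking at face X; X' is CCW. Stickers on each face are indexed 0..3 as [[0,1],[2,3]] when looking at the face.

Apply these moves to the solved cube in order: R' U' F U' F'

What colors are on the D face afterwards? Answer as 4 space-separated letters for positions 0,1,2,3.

Answer: R G Y G

Derivation:
After move 1 (R'): R=RRRR U=WBWB F=GWGW D=YGYG B=YBYB
After move 2 (U'): U=BBWW F=OOGW R=GWRR B=RRYB L=YBOO
After move 3 (F): F=GOWO U=BBOB R=WWWR D=RGYG L=YYOG
After move 4 (U'): U=BBBO F=YYWO R=GOWR B=WWYB L=RROG
After move 5 (F'): F=YOYW U=BBGW R=GORR D=RGYG L=ROOB
Query: D face = RGYG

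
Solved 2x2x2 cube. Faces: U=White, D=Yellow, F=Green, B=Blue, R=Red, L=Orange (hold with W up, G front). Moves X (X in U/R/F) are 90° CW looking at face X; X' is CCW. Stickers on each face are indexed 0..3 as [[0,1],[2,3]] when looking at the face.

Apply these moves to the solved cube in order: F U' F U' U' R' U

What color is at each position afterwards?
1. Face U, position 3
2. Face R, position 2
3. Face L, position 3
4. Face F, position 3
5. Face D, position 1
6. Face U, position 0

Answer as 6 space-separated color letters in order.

Answer: B B R W R O

Derivation:
After move 1 (F): F=GGGG U=WWOO R=WRWR D=RRYY L=OYOY
After move 2 (U'): U=WOWO F=OYGG R=GGWR B=WRBB L=BBOY
After move 3 (F): F=GOGY U=WOYB R=WGOR D=WGYY L=BROR
After move 4 (U'): U=OBWY F=BRGY R=GOOR B=WGBB L=WROR
After move 5 (U'): U=BYOW F=WRGY R=BROR B=GOBB L=WGOR
After move 6 (R'): R=RRBO U=BBOG F=WYGW D=WRYY B=YOGB
After move 7 (U): U=OBGB F=RRGW R=YOBO B=WGGB L=WYOR
Query 1: U[3] = B
Query 2: R[2] = B
Query 3: L[3] = R
Query 4: F[3] = W
Query 5: D[1] = R
Query 6: U[0] = O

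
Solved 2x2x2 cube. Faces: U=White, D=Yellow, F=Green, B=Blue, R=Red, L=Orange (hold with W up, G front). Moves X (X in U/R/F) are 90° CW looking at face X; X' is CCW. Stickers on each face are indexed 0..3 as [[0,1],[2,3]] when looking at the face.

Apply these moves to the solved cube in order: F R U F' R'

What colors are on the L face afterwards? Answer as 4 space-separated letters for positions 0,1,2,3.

Answer: G G O G

Derivation:
After move 1 (F): F=GGGG U=WWOO R=WRWR D=RRYY L=OYOY
After move 2 (R): R=WWRR U=WGOG F=GRGY D=RBYB B=OBWB
After move 3 (U): U=OWGG F=WWGY R=OBRR B=OYWB L=GROY
After move 4 (F'): F=WYWG U=OWOR R=BBRR D=RYYB L=GGOG
After move 5 (R'): R=BRBR U=OWOO F=WWWR D=RYYG B=BYYB
Query: L face = GGOG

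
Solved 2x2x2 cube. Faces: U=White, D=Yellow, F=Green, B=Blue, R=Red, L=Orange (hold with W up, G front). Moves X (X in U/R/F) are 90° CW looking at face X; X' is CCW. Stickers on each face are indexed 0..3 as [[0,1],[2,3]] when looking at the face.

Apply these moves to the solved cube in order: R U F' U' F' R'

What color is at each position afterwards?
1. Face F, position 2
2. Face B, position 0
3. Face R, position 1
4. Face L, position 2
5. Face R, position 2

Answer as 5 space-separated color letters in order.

After move 1 (R): R=RRRR U=WGWG F=GYGY D=YBYB B=WBWB
After move 2 (U): U=WWGG F=RRGY R=WBRR B=OOWB L=GYOO
After move 3 (F'): F=RYRG U=WWWR R=BBYR D=YOYB L=GGOG
After move 4 (U'): U=WRWW F=GGRG R=RYYR B=BBWB L=OOOG
After move 5 (F'): F=GGGR U=WRRY R=OYYR D=OGYB L=OWOW
After move 6 (R'): R=YROY U=WWRB F=GRGY D=OGYR B=BBGB
Query 1: F[2] = G
Query 2: B[0] = B
Query 3: R[1] = R
Query 4: L[2] = O
Query 5: R[2] = O

Answer: G B R O O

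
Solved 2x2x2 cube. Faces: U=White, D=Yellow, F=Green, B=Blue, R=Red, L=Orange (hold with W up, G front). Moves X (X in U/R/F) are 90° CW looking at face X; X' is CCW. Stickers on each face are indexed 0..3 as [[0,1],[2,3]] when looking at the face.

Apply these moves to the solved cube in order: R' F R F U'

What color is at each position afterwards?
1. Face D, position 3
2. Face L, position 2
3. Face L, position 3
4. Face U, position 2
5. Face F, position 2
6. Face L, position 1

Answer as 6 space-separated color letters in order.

After move 1 (R'): R=RRRR U=WBWB F=GWGW D=YGYG B=YBYB
After move 2 (F): F=GGWW U=WBOO R=WRBR D=RRYG L=OYOG
After move 3 (R): R=BWRR U=WGOW F=GRWG D=RYYY B=OBBB
After move 4 (F): F=WGGR U=WGGY R=OWWR D=RBYY L=OROY
After move 5 (U'): U=GYWG F=ORGR R=WGWR B=OWBB L=OBOY
Query 1: D[3] = Y
Query 2: L[2] = O
Query 3: L[3] = Y
Query 4: U[2] = W
Query 5: F[2] = G
Query 6: L[1] = B

Answer: Y O Y W G B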